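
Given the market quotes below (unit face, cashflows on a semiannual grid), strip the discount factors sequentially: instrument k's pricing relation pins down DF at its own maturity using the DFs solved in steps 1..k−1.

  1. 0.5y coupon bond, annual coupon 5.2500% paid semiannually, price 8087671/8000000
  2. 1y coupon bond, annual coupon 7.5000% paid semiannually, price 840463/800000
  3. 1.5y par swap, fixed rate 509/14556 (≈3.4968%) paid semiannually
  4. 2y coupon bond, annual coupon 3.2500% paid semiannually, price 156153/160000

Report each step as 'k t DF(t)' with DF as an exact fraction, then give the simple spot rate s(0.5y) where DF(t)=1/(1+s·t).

step 1 [0.5y] bond c/2=21/800: DF=(8087671/8000000 − 21/800·(0))/(1+21/800) = 9851/10000 ≈ 0.985100
step 2 [1y] bond c/2=3/80: DF=(840463/800000 − 3/80·(0.985100))/(1+3/80) = 977/1000 ≈ 0.977000
step 3 [1.5y] swap r/2=509/29112: DF=(1 − 509/29112·(0.985100+0.977000))/(1+509/29112) = 9491/10000 ≈ 0.949100
step 4 [2y] bond c/2=13/800: DF=(156153/160000 − 13/800·(0.985100+0.977000+0.949100))/(1+13/800) = 4569/5000 ≈ 0.913800

1 1/2 9851/10000
2 1 977/1000
3 3/2 9491/10000
4 2 4569/5000
s(0.5y) = (1/(9851/10000) − 1)/(1/2) = 298/9851 ≈ 3.0251%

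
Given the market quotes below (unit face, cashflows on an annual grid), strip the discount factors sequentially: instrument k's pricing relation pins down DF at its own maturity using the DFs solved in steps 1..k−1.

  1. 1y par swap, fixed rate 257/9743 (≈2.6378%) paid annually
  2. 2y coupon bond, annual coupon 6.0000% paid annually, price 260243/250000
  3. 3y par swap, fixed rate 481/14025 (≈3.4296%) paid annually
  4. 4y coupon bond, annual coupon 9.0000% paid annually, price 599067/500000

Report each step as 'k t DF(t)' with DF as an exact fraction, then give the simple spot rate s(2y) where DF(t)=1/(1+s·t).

1 1 9743/10000
2 2 9269/10000
3 3 4519/5000
4 4 2169/2500
s(2y) = (1/(9269/10000) − 1)/(2) = 731/18538 ≈ 3.9433%

step 1 [1y] swap r/1=257/9743: DF=(1 − 257/9743·(0))/(1+257/9743) = 9743/10000 ≈ 0.974300
step 2 [2y] bond c/1=3/50: DF=(260243/250000 − 3/50·(0.974300))/(1+3/50) = 9269/10000 ≈ 0.926900
step 3 [3y] swap r/1=481/14025: DF=(1 − 481/14025·(0.974300+0.926900))/(1+481/14025) = 4519/5000 ≈ 0.903800
step 4 [4y] bond c/1=9/100: DF=(599067/500000 − 9/100·(0.974300+0.926900+0.903800))/(1+9/100) = 2169/2500 ≈ 0.867600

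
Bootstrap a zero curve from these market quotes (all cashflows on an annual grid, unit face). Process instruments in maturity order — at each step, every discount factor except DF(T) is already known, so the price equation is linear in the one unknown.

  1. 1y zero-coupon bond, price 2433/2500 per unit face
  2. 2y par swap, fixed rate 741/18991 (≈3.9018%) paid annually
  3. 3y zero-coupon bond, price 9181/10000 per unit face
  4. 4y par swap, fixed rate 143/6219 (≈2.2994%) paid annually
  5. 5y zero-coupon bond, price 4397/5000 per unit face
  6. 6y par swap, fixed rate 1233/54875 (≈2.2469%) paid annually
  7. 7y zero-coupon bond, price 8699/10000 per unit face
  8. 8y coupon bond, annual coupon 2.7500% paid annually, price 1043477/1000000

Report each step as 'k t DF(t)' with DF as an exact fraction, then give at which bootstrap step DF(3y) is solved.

step 1 [1y] zero: DF = P = 2433/2500 ≈ 0.973200
step 2 [2y] swap r/1=741/18991: DF=(1 − 741/18991·(0.973200))/(1+741/18991) = 9259/10000 ≈ 0.925900
step 3 [3y] zero: DF = P = 9181/10000 ≈ 0.918100
step 4 [4y] swap r/1=143/6219: DF=(1 − 143/6219·(0.973200+0.925900+0.918100))/(1+143/6219) = 4571/5000 ≈ 0.914200
step 5 [5y] zero: DF = P = 4397/5000 ≈ 0.879400
step 6 [6y] swap r/1=1233/54875: DF=(1 − 1233/54875·(0.973200+0.925900+0.918100+0.914200+0.879400))/(1+1233/54875) = 8767/10000 ≈ 0.876700
step 7 [7y] zero: DF = P = 8699/10000 ≈ 0.869900
step 8 [8y] bond c/1=11/400: DF=(1043477/1000000 − 11/400·(0.973200+0.925900+0.918100+0.914200+0.879400+0.876700+0.869900))/(1+11/400) = 4227/5000 ≈ 0.845400

1 1 2433/2500
2 2 9259/10000
3 3 9181/10000
4 4 4571/5000
5 5 4397/5000
6 6 8767/10000
7 7 8699/10000
8 8 4227/5000
DF(3y) is solved at step 3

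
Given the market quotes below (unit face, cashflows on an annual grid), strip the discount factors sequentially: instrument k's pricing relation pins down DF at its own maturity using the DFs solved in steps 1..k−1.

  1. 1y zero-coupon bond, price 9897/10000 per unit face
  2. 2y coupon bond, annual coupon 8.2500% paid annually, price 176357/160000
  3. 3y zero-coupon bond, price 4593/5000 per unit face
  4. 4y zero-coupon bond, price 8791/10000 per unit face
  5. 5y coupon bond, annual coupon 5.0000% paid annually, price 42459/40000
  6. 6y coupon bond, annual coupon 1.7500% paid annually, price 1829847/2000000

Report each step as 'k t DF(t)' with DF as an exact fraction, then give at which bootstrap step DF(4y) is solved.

step 1 [1y] zero: DF = P = 9897/10000 ≈ 0.989700
step 2 [2y] bond c/1=33/400: DF=(176357/160000 − 33/400·(0.989700))/(1+33/400) = 2357/2500 ≈ 0.942800
step 3 [3y] zero: DF = P = 4593/5000 ≈ 0.918600
step 4 [4y] zero: DF = P = 8791/10000 ≈ 0.879100
step 5 [5y] bond c/1=1/20: DF=(42459/40000 − 1/20·(0.989700+0.942800+0.918600+0.879100))/(1+1/20) = 8333/10000 ≈ 0.833300
step 6 [6y] bond c/1=7/400: DF=(1829847/2000000 − 7/400·(0.989700+0.942800+0.918600+0.879100+0.833300))/(1+7/400) = 8207/10000 ≈ 0.820700

1 1 9897/10000
2 2 2357/2500
3 3 4593/5000
4 4 8791/10000
5 5 8333/10000
6 6 8207/10000
DF(4y) is solved at step 4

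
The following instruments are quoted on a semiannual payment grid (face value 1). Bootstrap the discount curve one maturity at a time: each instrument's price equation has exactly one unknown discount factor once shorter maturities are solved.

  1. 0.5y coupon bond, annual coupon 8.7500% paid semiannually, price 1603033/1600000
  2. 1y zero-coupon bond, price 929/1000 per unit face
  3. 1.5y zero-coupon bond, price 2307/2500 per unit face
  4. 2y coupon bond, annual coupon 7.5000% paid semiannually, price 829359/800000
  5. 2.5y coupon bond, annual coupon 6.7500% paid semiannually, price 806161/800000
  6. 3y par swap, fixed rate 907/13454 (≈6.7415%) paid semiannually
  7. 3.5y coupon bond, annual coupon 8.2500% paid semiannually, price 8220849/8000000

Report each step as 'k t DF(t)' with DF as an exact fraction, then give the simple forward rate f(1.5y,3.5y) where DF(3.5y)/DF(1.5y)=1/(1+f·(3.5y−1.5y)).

step 1 [0.5y] bond c/2=7/160: DF=(1603033/1600000 − 7/160·(0))/(1+7/160) = 9599/10000 ≈ 0.959900
step 2 [1y] zero: DF = P = 929/1000 ≈ 0.929000
step 3 [1.5y] zero: DF = P = 2307/2500 ≈ 0.922800
step 4 [2y] bond c/2=3/80: DF=(829359/800000 − 3/80·(0.959900+0.929000+0.922800))/(1+3/80) = 561/625 ≈ 0.897600
step 5 [2.5y] bond c/2=27/800: DF=(806161/800000 − 27/800·(0.959900+0.929000+0.922800+0.897600))/(1+27/800) = 8537/10000 ≈ 0.853700
step 6 [3y] swap r/2=907/26908: DF=(1 − 907/26908·(0.959900+0.929000+0.922800+0.897600+0.853700))/(1+907/26908) = 4093/5000 ≈ 0.818600
step 7 [3.5y] bond c/2=33/800: DF=(8220849/8000000 − 33/800·(0.959900+0.929000+0.922800+0.897600+0.853700+0.818600))/(1+33/800) = 7737/10000 ≈ 0.773700

1 1/2 9599/10000
2 1 929/1000
3 3/2 2307/2500
4 2 561/625
5 5/2 8537/10000
6 3 4093/5000
7 7/2 7737/10000
f(1.5y,3.5y) = ((2307/2500)/(7737/10000) − 1)/(2) = 497/5158 ≈ 9.6355%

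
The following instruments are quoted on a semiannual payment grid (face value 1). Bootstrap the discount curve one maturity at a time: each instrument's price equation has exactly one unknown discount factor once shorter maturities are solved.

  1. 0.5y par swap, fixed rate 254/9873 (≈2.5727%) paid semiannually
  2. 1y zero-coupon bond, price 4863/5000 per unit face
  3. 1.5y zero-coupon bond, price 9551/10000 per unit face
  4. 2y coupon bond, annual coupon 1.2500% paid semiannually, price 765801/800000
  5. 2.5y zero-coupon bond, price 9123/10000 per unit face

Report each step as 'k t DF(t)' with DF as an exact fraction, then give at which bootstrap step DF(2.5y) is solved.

1 1/2 9873/10000
2 1 4863/5000
3 3/2 9551/10000
4 2 2333/2500
5 5/2 9123/10000
DF(2.5y) is solved at step 5

step 1 [0.5y] swap r/2=127/9873: DF=(1 − 127/9873·(0))/(1+127/9873) = 9873/10000 ≈ 0.987300
step 2 [1y] zero: DF = P = 4863/5000 ≈ 0.972600
step 3 [1.5y] zero: DF = P = 9551/10000 ≈ 0.955100
step 4 [2y] bond c/2=1/160: DF=(765801/800000 − 1/160·(0.987300+0.972600+0.955100))/(1+1/160) = 2333/2500 ≈ 0.933200
step 5 [2.5y] zero: DF = P = 9123/10000 ≈ 0.912300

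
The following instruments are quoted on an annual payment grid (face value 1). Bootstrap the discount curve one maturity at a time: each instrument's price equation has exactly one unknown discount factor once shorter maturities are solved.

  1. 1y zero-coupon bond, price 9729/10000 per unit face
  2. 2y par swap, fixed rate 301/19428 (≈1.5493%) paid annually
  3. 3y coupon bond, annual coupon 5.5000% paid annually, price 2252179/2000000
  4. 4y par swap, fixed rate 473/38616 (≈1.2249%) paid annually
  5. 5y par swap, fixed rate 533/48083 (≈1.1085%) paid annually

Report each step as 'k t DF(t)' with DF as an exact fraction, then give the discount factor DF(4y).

1 1 9729/10000
2 2 9699/10000
3 3 9661/10000
4 4 9527/10000
5 5 9467/10000
DF(4y) = 9527/10000 ≈ 0.952700

step 1 [1y] zero: DF = P = 9729/10000 ≈ 0.972900
step 2 [2y] swap r/1=301/19428: DF=(1 − 301/19428·(0.972900))/(1+301/19428) = 9699/10000 ≈ 0.969900
step 3 [3y] bond c/1=11/200: DF=(2252179/2000000 − 11/200·(0.972900+0.969900))/(1+11/200) = 9661/10000 ≈ 0.966100
step 4 [4y] swap r/1=473/38616: DF=(1 − 473/38616·(0.972900+0.969900+0.966100))/(1+473/38616) = 9527/10000 ≈ 0.952700
step 5 [5y] swap r/1=533/48083: DF=(1 − 533/48083·(0.972900+0.969900+0.966100+0.952700))/(1+533/48083) = 9467/10000 ≈ 0.946700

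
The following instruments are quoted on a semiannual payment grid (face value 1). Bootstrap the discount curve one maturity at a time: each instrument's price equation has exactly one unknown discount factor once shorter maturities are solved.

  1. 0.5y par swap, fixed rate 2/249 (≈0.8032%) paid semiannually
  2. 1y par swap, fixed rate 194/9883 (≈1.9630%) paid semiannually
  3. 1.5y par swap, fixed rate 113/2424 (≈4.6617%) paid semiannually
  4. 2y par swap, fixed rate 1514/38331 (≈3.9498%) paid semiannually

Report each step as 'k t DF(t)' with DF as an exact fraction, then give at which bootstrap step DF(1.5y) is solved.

1 1/2 249/250
2 1 4903/5000
3 3/2 4661/5000
4 2 9243/10000
DF(1.5y) is solved at step 3

step 1 [0.5y] swap r/2=1/249: DF=(1 − 1/249·(0))/(1+1/249) = 249/250 ≈ 0.996000
step 2 [1y] swap r/2=97/9883: DF=(1 − 97/9883·(0.996000))/(1+97/9883) = 4903/5000 ≈ 0.980600
step 3 [1.5y] swap r/2=113/4848: DF=(1 − 113/4848·(0.996000+0.980600))/(1+113/4848) = 4661/5000 ≈ 0.932200
step 4 [2y] swap r/2=757/38331: DF=(1 − 757/38331·(0.996000+0.980600+0.932200))/(1+757/38331) = 9243/10000 ≈ 0.924300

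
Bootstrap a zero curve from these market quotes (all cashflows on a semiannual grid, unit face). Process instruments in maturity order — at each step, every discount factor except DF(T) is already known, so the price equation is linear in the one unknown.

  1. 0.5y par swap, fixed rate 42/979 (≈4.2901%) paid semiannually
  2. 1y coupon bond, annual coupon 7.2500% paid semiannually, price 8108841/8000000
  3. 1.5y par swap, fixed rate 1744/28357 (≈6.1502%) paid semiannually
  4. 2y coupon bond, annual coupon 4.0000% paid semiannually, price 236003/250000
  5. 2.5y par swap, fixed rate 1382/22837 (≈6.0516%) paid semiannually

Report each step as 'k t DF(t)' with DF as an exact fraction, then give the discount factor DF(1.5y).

step 1 [0.5y] swap r/2=21/979: DF=(1 − 21/979·(0))/(1+21/979) = 979/1000 ≈ 0.979000
step 2 [1y] bond c/2=29/800: DF=(8108841/8000000 − 29/800·(0.979000))/(1+29/800) = 9439/10000 ≈ 0.943900
step 3 [1.5y] swap r/2=872/28357: DF=(1 − 872/28357·(0.979000+0.943900))/(1+872/28357) = 1141/1250 ≈ 0.912800
step 4 [2y] bond c/2=1/50: DF=(236003/250000 − 1/50·(0.979000+0.943900+0.912800))/(1+1/50) = 8699/10000 ≈ 0.869900
step 5 [2.5y] swap r/2=691/22837: DF=(1 − 691/22837·(0.979000+0.943900+0.912800+0.869900))/(1+691/22837) = 4309/5000 ≈ 0.861800

1 1/2 979/1000
2 1 9439/10000
3 3/2 1141/1250
4 2 8699/10000
5 5/2 4309/5000
DF(1.5y) = 1141/1250 ≈ 0.912800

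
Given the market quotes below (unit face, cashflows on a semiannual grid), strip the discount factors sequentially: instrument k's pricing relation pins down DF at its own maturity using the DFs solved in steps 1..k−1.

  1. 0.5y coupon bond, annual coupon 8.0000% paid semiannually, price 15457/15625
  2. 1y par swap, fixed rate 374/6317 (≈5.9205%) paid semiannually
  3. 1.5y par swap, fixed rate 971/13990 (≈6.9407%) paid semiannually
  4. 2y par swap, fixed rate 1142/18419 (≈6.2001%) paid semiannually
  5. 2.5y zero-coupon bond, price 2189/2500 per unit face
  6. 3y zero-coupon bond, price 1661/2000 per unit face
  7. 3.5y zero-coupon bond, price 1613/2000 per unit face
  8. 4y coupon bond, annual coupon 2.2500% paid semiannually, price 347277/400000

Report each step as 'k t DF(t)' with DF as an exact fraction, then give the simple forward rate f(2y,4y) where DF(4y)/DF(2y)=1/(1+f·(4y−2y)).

1 1/2 1189/1250
2 1 9439/10000
3 3/2 9029/10000
4 2 4429/5000
5 5/2 2189/2500
6 3 1661/2000
7 7/2 1613/2000
8 4 987/1250
f(2y,4y) = ((4429/5000)/(987/1250) − 1)/(2) = 481/7896 ≈ 6.0917%

step 1 [0.5y] bond c/2=1/25: DF=(15457/15625 − 1/25·(0))/(1+1/25) = 1189/1250 ≈ 0.951200
step 2 [1y] swap r/2=187/6317: DF=(1 − 187/6317·(0.951200))/(1+187/6317) = 9439/10000 ≈ 0.943900
step 3 [1.5y] swap r/2=971/27980: DF=(1 − 971/27980·(0.951200+0.943900))/(1+971/27980) = 9029/10000 ≈ 0.902900
step 4 [2y] swap r/2=571/18419: DF=(1 − 571/18419·(0.951200+0.943900+0.902900))/(1+571/18419) = 4429/5000 ≈ 0.885800
step 5 [2.5y] zero: DF = P = 2189/2500 ≈ 0.875600
step 6 [3y] zero: DF = P = 1661/2000 ≈ 0.830500
step 7 [3.5y] zero: DF = P = 1613/2000 ≈ 0.806500
step 8 [4y] bond c/2=9/800: DF=(347277/400000 − 9/800·(0.951200+0.943900+0.902900+0.885800+0.875600+0.830500+0.806500))/(1+9/800) = 987/1250 ≈ 0.789600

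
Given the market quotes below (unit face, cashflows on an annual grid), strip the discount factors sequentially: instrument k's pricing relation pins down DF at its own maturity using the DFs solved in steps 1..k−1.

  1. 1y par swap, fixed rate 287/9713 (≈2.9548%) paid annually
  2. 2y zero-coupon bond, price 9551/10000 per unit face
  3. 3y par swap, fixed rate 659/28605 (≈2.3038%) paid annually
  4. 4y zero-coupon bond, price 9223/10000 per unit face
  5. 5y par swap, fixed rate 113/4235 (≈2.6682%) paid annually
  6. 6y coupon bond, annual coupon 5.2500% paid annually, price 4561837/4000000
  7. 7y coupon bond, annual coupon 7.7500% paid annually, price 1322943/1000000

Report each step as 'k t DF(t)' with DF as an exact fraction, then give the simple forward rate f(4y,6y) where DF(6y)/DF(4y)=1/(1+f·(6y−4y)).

step 1 [1y] swap r/1=287/9713: DF=(1 − 287/9713·(0))/(1+287/9713) = 9713/10000 ≈ 0.971300
step 2 [2y] zero: DF = P = 9551/10000 ≈ 0.955100
step 3 [3y] swap r/1=659/28605: DF=(1 − 659/28605·(0.971300+0.955100))/(1+659/28605) = 9341/10000 ≈ 0.934100
step 4 [4y] zero: DF = P = 9223/10000 ≈ 0.922300
step 5 [5y] swap r/1=113/4235: DF=(1 − 113/4235·(0.971300+0.955100+0.934100+0.922300))/(1+113/4235) = 8757/10000 ≈ 0.875700
step 6 [6y] bond c/1=21/400: DF=(4561837/4000000 − 21/400·(0.971300+0.955100+0.934100+0.922300+0.875700))/(1+21/400) = 532/625 ≈ 0.851200
step 7 [7y] bond c/1=31/400: DF=(1322943/1000000 − 31/400·(0.971300+0.955100+0.934100+0.922300+0.875700+0.851200))/(1+31/400) = 1663/2000 ≈ 0.831500

1 1 9713/10000
2 2 9551/10000
3 3 9341/10000
4 4 9223/10000
5 5 8757/10000
6 6 532/625
7 7 1663/2000
f(4y,6y) = ((9223/10000)/(532/625) − 1)/(2) = 711/17024 ≈ 4.1765%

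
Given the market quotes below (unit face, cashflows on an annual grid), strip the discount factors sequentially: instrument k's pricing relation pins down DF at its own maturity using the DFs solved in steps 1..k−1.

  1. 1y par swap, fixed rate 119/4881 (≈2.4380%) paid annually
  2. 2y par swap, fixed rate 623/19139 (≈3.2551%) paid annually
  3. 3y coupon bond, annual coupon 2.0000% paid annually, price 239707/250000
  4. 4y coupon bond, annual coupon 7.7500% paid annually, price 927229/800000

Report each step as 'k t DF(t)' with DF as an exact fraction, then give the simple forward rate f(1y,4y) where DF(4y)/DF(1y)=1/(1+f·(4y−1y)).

step 1 [1y] swap r/1=119/4881: DF=(1 − 119/4881·(0))/(1+119/4881) = 4881/5000 ≈ 0.976200
step 2 [2y] swap r/1=623/19139: DF=(1 − 623/19139·(0.976200))/(1+623/19139) = 9377/10000 ≈ 0.937700
step 3 [3y] bond c/1=1/50: DF=(239707/250000 − 1/50·(0.976200+0.937700))/(1+1/50) = 361/400 ≈ 0.902500
step 4 [4y] bond c/1=31/400: DF=(927229/800000 − 31/400·(0.976200+0.937700+0.902500))/(1+31/400) = 8731/10000 ≈ 0.873100

1 1 4881/5000
2 2 9377/10000
3 3 361/400
4 4 8731/10000
f(1y,4y) = ((4881/5000)/(8731/10000) − 1)/(3) = 1031/26193 ≈ 3.9362%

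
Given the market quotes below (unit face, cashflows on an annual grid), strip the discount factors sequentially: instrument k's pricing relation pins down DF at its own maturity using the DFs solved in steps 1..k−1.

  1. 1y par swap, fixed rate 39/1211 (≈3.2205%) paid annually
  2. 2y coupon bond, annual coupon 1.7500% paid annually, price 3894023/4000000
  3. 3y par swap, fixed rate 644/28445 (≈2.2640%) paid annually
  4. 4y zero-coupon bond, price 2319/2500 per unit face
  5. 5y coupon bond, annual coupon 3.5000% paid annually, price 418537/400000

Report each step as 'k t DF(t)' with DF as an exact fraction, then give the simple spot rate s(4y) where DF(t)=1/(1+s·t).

step 1 [1y] swap r/1=39/1211: DF=(1 − 39/1211·(0))/(1+39/1211) = 1211/1250 ≈ 0.968800
step 2 [2y] bond c/1=7/400: DF=(3894023/4000000 − 7/400·(0.968800))/(1+7/400) = 9401/10000 ≈ 0.940100
step 3 [3y] swap r/1=644/28445: DF=(1 − 644/28445·(0.968800+0.940100))/(1+644/28445) = 2339/2500 ≈ 0.935600
step 4 [4y] zero: DF = P = 2319/2500 ≈ 0.927600
step 5 [5y] bond c/1=7/200: DF=(418537/400000 − 7/200·(0.968800+0.940100+0.935600+0.927600))/(1+7/200) = 4417/5000 ≈ 0.883400

1 1 1211/1250
2 2 9401/10000
3 3 2339/2500
4 4 2319/2500
5 5 4417/5000
s(4y) = (1/(2319/2500) − 1)/(4) = 181/9276 ≈ 1.9513%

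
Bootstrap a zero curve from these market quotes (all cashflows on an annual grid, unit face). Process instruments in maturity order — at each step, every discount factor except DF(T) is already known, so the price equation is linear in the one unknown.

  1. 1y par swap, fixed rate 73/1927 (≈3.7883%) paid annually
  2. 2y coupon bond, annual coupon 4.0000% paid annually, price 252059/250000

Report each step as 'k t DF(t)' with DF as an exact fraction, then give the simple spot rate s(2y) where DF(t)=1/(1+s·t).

step 1 [1y] swap r/1=73/1927: DF=(1 − 73/1927·(0))/(1+73/1927) = 1927/2000 ≈ 0.963500
step 2 [2y] bond c/1=1/25: DF=(252059/250000 − 1/25·(0.963500))/(1+1/25) = 2331/2500 ≈ 0.932400

1 1 1927/2000
2 2 2331/2500
s(2y) = (1/(2331/2500) − 1)/(2) = 169/4662 ≈ 3.6251%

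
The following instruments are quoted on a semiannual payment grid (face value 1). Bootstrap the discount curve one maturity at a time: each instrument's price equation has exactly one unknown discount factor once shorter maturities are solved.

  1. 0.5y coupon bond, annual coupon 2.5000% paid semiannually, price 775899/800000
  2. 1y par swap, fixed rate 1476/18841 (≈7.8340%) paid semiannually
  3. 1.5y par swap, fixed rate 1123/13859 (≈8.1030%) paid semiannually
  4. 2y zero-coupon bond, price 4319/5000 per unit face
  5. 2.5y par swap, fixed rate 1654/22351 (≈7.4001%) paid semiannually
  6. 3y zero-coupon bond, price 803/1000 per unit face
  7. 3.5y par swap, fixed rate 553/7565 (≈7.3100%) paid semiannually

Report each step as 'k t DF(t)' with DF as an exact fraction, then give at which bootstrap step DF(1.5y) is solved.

1 1/2 9579/10000
2 1 4631/5000
3 3/2 8877/10000
4 2 4319/5000
5 5/2 4173/5000
6 3 803/1000
7 7/2 1947/2500
DF(1.5y) is solved at step 3

step 1 [0.5y] bond c/2=1/80: DF=(775899/800000 − 1/80·(0))/(1+1/80) = 9579/10000 ≈ 0.957900
step 2 [1y] swap r/2=738/18841: DF=(1 − 738/18841·(0.957900))/(1+738/18841) = 4631/5000 ≈ 0.926200
step 3 [1.5y] swap r/2=1123/27718: DF=(1 − 1123/27718·(0.957900+0.926200))/(1+1123/27718) = 8877/10000 ≈ 0.887700
step 4 [2y] zero: DF = P = 4319/5000 ≈ 0.863800
step 5 [2.5y] swap r/2=827/22351: DF=(1 − 827/22351·(0.957900+0.926200+0.887700+0.863800))/(1+827/22351) = 4173/5000 ≈ 0.834600
step 6 [3y] zero: DF = P = 803/1000 ≈ 0.803000
step 7 [3.5y] swap r/2=553/15130: DF=(1 − 553/15130·(0.957900+0.926200+0.887700+0.863800+0.834600+0.803000))/(1+553/15130) = 1947/2500 ≈ 0.778800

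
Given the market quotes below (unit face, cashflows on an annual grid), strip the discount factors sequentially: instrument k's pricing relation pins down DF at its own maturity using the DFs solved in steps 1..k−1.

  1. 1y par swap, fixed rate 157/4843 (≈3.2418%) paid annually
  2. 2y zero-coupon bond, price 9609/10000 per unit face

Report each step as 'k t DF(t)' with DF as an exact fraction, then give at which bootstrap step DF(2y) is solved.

1 1 4843/5000
2 2 9609/10000
DF(2y) is solved at step 2

step 1 [1y] swap r/1=157/4843: DF=(1 − 157/4843·(0))/(1+157/4843) = 4843/5000 ≈ 0.968600
step 2 [2y] zero: DF = P = 9609/10000 ≈ 0.960900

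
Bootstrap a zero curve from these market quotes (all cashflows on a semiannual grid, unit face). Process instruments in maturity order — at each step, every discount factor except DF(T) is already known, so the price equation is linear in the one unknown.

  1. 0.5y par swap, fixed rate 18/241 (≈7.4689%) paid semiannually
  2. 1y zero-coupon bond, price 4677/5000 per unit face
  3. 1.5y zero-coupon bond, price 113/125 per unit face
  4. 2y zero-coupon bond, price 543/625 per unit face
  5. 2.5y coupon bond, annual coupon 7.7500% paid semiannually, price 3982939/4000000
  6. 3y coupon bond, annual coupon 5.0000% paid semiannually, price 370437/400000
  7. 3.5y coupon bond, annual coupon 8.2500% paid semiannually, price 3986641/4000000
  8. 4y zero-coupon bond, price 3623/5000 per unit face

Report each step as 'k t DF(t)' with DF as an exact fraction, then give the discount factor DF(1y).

1 1/2 241/250
2 1 4677/5000
3 3/2 113/125
4 2 543/625
5 5/2 1027/1250
6 3 7939/10000
7 7/2 7477/10000
8 4 3623/5000
DF(1y) = 4677/5000 ≈ 0.935400

step 1 [0.5y] swap r/2=9/241: DF=(1 − 9/241·(0))/(1+9/241) = 241/250 ≈ 0.964000
step 2 [1y] zero: DF = P = 4677/5000 ≈ 0.935400
step 3 [1.5y] zero: DF = P = 113/125 ≈ 0.904000
step 4 [2y] zero: DF = P = 543/625 ≈ 0.868800
step 5 [2.5y] bond c/2=31/800: DF=(3982939/4000000 − 31/800·(0.964000+0.935400+0.904000+0.868800))/(1+31/800) = 1027/1250 ≈ 0.821600
step 6 [3y] bond c/2=1/40: DF=(370437/400000 − 1/40·(0.964000+0.935400+0.904000+0.868800+0.821600))/(1+1/40) = 7939/10000 ≈ 0.793900
step 7 [3.5y] bond c/2=33/800: DF=(3986641/4000000 − 33/800·(0.964000+0.935400+0.904000+0.868800+0.821600+0.793900))/(1+33/800) = 7477/10000 ≈ 0.747700
step 8 [4y] zero: DF = P = 3623/5000 ≈ 0.724600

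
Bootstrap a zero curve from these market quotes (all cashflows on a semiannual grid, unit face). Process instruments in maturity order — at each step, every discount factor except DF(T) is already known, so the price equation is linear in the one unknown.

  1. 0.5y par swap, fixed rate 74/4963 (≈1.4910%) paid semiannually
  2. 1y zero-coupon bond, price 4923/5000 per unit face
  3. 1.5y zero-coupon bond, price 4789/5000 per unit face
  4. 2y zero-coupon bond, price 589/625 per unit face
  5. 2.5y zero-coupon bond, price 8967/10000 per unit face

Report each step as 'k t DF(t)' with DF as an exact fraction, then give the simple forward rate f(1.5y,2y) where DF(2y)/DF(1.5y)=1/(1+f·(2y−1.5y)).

step 1 [0.5y] swap r/2=37/4963: DF=(1 − 37/4963·(0))/(1+37/4963) = 4963/5000 ≈ 0.992600
step 2 [1y] zero: DF = P = 4923/5000 ≈ 0.984600
step 3 [1.5y] zero: DF = P = 4789/5000 ≈ 0.957800
step 4 [2y] zero: DF = P = 589/625 ≈ 0.942400
step 5 [2.5y] zero: DF = P = 8967/10000 ≈ 0.896700

1 1/2 4963/5000
2 1 4923/5000
3 3/2 4789/5000
4 2 589/625
5 5/2 8967/10000
f(1.5y,2y) = ((4789/5000)/(589/625) − 1)/(1/2) = 77/2356 ≈ 3.2683%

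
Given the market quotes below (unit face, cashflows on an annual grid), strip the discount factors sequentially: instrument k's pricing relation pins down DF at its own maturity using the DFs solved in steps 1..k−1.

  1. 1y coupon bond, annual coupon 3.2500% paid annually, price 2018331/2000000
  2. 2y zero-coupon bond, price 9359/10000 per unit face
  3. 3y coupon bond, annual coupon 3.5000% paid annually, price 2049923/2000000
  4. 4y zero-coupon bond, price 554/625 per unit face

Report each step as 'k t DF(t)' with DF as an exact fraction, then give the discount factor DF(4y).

1 1 4887/5000
2 2 9359/10000
3 3 1157/1250
4 4 554/625
DF(4y) = 554/625 ≈ 0.886400

step 1 [1y] bond c/1=13/400: DF=(2018331/2000000 − 13/400·(0))/(1+13/400) = 4887/5000 ≈ 0.977400
step 2 [2y] zero: DF = P = 9359/10000 ≈ 0.935900
step 3 [3y] bond c/1=7/200: DF=(2049923/2000000 − 7/200·(0.977400+0.935900))/(1+7/200) = 1157/1250 ≈ 0.925600
step 4 [4y] zero: DF = P = 554/625 ≈ 0.886400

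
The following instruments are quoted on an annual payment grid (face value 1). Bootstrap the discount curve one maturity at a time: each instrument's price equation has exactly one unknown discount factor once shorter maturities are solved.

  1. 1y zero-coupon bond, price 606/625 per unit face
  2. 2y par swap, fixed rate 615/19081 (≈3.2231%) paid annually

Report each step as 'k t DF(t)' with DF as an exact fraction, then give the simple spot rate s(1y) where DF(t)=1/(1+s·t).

step 1 [1y] zero: DF = P = 606/625 ≈ 0.969600
step 2 [2y] swap r/1=615/19081: DF=(1 − 615/19081·(0.969600))/(1+615/19081) = 1877/2000 ≈ 0.938500

1 1 606/625
2 2 1877/2000
s(1y) = (1/(606/625) − 1)/(1) = 19/606 ≈ 3.1353%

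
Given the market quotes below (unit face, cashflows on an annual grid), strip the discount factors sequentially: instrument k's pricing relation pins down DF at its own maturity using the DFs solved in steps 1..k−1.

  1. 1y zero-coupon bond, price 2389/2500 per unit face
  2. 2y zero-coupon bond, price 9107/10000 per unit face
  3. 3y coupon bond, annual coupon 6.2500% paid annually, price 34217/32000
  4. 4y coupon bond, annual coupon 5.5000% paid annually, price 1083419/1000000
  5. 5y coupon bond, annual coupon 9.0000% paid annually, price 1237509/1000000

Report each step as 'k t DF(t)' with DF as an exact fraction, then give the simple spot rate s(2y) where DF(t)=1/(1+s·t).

step 1 [1y] zero: DF = P = 2389/2500 ≈ 0.955600
step 2 [2y] zero: DF = P = 9107/10000 ≈ 0.910700
step 3 [3y] bond c/1=1/16: DF=(34217/32000 − 1/16·(0.955600+0.910700))/(1+1/16) = 4483/5000 ≈ 0.896600
step 4 [4y] bond c/1=11/200: DF=(1083419/1000000 − 11/200·(0.955600+0.910700+0.896600))/(1+11/200) = 8829/10000 ≈ 0.882900
step 5 [5y] bond c/1=9/100: DF=(1237509/1000000 − 9/100·(0.955600+0.910700+0.896600+0.882900))/(1+9/100) = 8343/10000 ≈ 0.834300

1 1 2389/2500
2 2 9107/10000
3 3 4483/5000
4 4 8829/10000
5 5 8343/10000
s(2y) = (1/(9107/10000) − 1)/(2) = 893/18214 ≈ 4.9028%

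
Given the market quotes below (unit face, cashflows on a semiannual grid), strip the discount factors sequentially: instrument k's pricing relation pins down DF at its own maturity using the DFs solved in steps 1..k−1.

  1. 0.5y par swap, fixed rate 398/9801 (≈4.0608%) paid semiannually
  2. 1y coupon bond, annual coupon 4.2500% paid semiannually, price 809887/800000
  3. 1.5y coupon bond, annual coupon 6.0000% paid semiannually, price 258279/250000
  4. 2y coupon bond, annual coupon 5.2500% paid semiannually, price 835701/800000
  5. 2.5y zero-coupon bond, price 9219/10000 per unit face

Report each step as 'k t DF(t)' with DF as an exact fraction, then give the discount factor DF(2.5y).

1 1/2 9801/10000
2 1 9709/10000
3 3/2 4731/5000
4 2 4719/5000
5 5/2 9219/10000
DF(2.5y) = 9219/10000 ≈ 0.921900

step 1 [0.5y] swap r/2=199/9801: DF=(1 − 199/9801·(0))/(1+199/9801) = 9801/10000 ≈ 0.980100
step 2 [1y] bond c/2=17/800: DF=(809887/800000 − 17/800·(0.980100))/(1+17/800) = 9709/10000 ≈ 0.970900
step 3 [1.5y] bond c/2=3/100: DF=(258279/250000 − 3/100·(0.980100+0.970900))/(1+3/100) = 4731/5000 ≈ 0.946200
step 4 [2y] bond c/2=21/800: DF=(835701/800000 − 21/800·(0.980100+0.970900+0.946200))/(1+21/800) = 4719/5000 ≈ 0.943800
step 5 [2.5y] zero: DF = P = 9219/10000 ≈ 0.921900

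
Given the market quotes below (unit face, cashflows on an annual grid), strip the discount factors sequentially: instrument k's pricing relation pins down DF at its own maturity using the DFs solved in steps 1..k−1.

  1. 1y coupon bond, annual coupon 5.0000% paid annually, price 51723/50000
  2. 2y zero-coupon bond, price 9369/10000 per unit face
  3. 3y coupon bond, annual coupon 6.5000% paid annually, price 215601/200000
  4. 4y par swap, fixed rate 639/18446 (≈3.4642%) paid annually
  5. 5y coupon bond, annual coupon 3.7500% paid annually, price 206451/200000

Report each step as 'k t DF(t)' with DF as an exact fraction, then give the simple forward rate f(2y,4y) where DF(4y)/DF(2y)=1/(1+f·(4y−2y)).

step 1 [1y] bond c/1=1/20: DF=(51723/50000 − 1/20·(0))/(1+1/20) = 2463/2500 ≈ 0.985200
step 2 [2y] zero: DF = P = 9369/10000 ≈ 0.936900
step 3 [3y] bond c/1=13/200: DF=(215601/200000 − 13/200·(0.985200+0.936900))/(1+13/200) = 8949/10000 ≈ 0.894900
step 4 [4y] swap r/1=639/18446: DF=(1 − 639/18446·(0.985200+0.936900+0.894900))/(1+639/18446) = 4361/5000 ≈ 0.872200
step 5 [5y] bond c/1=3/80: DF=(206451/200000 − 3/80·(0.985200+0.936900+0.894900+0.872200))/(1+3/80) = 1077/1250 ≈ 0.861600

1 1 2463/2500
2 2 9369/10000
3 3 8949/10000
4 4 4361/5000
5 5 1077/1250
f(2y,4y) = ((9369/10000)/(4361/5000) − 1)/(2) = 647/17444 ≈ 3.7090%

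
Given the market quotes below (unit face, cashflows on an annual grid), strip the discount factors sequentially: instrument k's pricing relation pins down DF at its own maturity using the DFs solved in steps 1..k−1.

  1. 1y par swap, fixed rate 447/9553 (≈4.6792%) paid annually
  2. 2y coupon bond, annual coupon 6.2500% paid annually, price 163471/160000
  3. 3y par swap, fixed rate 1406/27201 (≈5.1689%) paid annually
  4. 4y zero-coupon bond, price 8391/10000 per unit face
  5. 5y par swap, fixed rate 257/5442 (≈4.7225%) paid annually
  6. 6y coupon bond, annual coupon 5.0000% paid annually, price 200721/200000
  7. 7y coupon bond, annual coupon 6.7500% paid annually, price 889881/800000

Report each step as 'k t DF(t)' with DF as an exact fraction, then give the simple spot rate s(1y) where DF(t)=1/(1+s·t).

1 1 9553/10000
2 2 4527/5000
3 3 4297/5000
4 4 8391/10000
5 5 993/1250
6 6 1497/2000
7 7 3597/5000
s(1y) = (1/(9553/10000) − 1)/(1) = 447/9553 ≈ 4.6792%

step 1 [1y] swap r/1=447/9553: DF=(1 − 447/9553·(0))/(1+447/9553) = 9553/10000 ≈ 0.955300
step 2 [2y] bond c/1=1/16: DF=(163471/160000 − 1/16·(0.955300))/(1+1/16) = 4527/5000 ≈ 0.905400
step 3 [3y] swap r/1=1406/27201: DF=(1 − 1406/27201·(0.955300+0.905400))/(1+1406/27201) = 4297/5000 ≈ 0.859400
step 4 [4y] zero: DF = P = 8391/10000 ≈ 0.839100
step 5 [5y] swap r/1=257/5442: DF=(1 − 257/5442·(0.955300+0.905400+0.859400+0.839100))/(1+257/5442) = 993/1250 ≈ 0.794400
step 6 [6y] bond c/1=1/20: DF=(200721/200000 − 1/20·(0.955300+0.905400+0.859400+0.839100+0.794400))/(1+1/20) = 1497/2000 ≈ 0.748500
step 7 [7y] bond c/1=27/400: DF=(889881/800000 − 27/400·(0.955300+0.905400+0.859400+0.839100+0.794400+0.748500))/(1+27/400) = 3597/5000 ≈ 0.719400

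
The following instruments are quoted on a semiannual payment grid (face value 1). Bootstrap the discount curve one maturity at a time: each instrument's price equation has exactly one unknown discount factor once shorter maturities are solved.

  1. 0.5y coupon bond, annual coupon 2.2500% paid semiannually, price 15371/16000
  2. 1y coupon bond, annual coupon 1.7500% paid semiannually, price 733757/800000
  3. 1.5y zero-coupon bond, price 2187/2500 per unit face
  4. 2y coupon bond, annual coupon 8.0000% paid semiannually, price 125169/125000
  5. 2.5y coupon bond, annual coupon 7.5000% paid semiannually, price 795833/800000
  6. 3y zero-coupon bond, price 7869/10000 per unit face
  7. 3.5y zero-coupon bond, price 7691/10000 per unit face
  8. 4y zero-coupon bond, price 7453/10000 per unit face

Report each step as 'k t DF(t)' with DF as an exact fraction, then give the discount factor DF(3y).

1 1/2 19/20
2 1 901/1000
3 3/2 2187/2500
4 2 429/500
5 5/2 8293/10000
6 3 7869/10000
7 7/2 7691/10000
8 4 7453/10000
DF(3y) = 7869/10000 ≈ 0.786900

step 1 [0.5y] bond c/2=9/800: DF=(15371/16000 − 9/800·(0))/(1+9/800) = 19/20 ≈ 0.950000
step 2 [1y] bond c/2=7/800: DF=(733757/800000 − 7/800·(0.950000))/(1+7/800) = 901/1000 ≈ 0.901000
step 3 [1.5y] zero: DF = P = 2187/2500 ≈ 0.874800
step 4 [2y] bond c/2=1/25: DF=(125169/125000 − 1/25·(0.950000+0.901000+0.874800))/(1+1/25) = 429/500 ≈ 0.858000
step 5 [2.5y] bond c/2=3/80: DF=(795833/800000 − 3/80·(0.950000+0.901000+0.874800+0.858000))/(1+3/80) = 8293/10000 ≈ 0.829300
step 6 [3y] zero: DF = P = 7869/10000 ≈ 0.786900
step 7 [3.5y] zero: DF = P = 7691/10000 ≈ 0.769100
step 8 [4y] zero: DF = P = 7453/10000 ≈ 0.745300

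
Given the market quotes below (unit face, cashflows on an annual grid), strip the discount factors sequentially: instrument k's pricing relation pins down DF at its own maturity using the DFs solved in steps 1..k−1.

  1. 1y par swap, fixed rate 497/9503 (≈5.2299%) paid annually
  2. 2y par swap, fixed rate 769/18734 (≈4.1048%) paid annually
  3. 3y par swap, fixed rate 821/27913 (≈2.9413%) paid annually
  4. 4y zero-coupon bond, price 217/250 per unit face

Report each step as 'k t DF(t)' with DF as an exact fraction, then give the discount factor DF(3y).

step 1 [1y] swap r/1=497/9503: DF=(1 − 497/9503·(0))/(1+497/9503) = 9503/10000 ≈ 0.950300
step 2 [2y] swap r/1=769/18734: DF=(1 − 769/18734·(0.950300))/(1+769/18734) = 9231/10000 ≈ 0.923100
step 3 [3y] swap r/1=821/27913: DF=(1 − 821/27913·(0.950300+0.923100))/(1+821/27913) = 9179/10000 ≈ 0.917900
step 4 [4y] zero: DF = P = 217/250 ≈ 0.868000

1 1 9503/10000
2 2 9231/10000
3 3 9179/10000
4 4 217/250
DF(3y) = 9179/10000 ≈ 0.917900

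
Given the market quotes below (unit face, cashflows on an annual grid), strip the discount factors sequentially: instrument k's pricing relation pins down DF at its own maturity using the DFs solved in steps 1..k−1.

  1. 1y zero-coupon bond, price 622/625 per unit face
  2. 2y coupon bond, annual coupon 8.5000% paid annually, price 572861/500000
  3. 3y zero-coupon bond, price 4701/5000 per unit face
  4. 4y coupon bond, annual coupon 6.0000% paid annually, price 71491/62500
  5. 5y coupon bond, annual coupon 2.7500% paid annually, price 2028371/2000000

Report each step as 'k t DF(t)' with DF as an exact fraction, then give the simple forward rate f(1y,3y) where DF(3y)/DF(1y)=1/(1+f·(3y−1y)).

step 1 [1y] zero: DF = P = 622/625 ≈ 0.995200
step 2 [2y] bond c/1=17/200: DF=(572861/500000 − 17/200·(0.995200))/(1+17/200) = 489/500 ≈ 0.978000
step 3 [3y] zero: DF = P = 4701/5000 ≈ 0.940200
step 4 [4y] bond c/1=3/50: DF=(71491/62500 − 3/50·(0.995200+0.978000+0.940200))/(1+3/50) = 4571/5000 ≈ 0.914200
step 5 [5y] bond c/1=11/400: DF=(2028371/2000000 − 11/400·(0.995200+0.978000+0.940200+0.914200))/(1+11/400) = 4423/5000 ≈ 0.884600

1 1 622/625
2 2 489/500
3 3 4701/5000
4 4 4571/5000
5 5 4423/5000
f(1y,3y) = ((622/625)/(4701/5000) − 1)/(2) = 275/9402 ≈ 2.9249%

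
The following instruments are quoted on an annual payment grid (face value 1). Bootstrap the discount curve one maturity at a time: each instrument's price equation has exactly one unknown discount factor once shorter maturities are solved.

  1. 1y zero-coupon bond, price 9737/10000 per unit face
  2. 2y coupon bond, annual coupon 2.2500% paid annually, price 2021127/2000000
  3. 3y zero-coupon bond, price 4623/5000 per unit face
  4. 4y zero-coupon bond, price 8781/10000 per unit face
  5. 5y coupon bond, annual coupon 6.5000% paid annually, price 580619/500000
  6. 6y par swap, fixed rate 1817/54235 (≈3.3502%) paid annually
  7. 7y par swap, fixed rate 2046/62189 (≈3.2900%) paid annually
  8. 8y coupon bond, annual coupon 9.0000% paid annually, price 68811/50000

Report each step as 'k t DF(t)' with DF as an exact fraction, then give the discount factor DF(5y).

step 1 [1y] zero: DF = P = 9737/10000 ≈ 0.973700
step 2 [2y] bond c/1=9/400: DF=(2021127/2000000 − 9/400·(0.973700))/(1+9/400) = 9669/10000 ≈ 0.966900
step 3 [3y] zero: DF = P = 4623/5000 ≈ 0.924600
step 4 [4y] zero: DF = P = 8781/10000 ≈ 0.878100
step 5 [5y] bond c/1=13/200: DF=(580619/500000 − 13/200·(0.973700+0.966900+0.924600+0.878100))/(1+13/200) = 8619/10000 ≈ 0.861900
step 6 [6y] swap r/1=1817/54235: DF=(1 − 1817/54235·(0.973700+0.966900+0.924600+0.878100+0.861900))/(1+1817/54235) = 8183/10000 ≈ 0.818300
step 7 [7y] swap r/1=2046/62189: DF=(1 − 2046/62189·(0.973700+0.966900+0.924600+0.878100+0.861900+0.818300))/(1+2046/62189) = 3977/5000 ≈ 0.795400
step 8 [8y] bond c/1=9/100: DF=(68811/50000 − 9/100·(0.973700+0.966900+0.924600+0.878100+0.861900+0.818300+0.795400))/(1+9/100) = 7491/10000 ≈ 0.749100

1 1 9737/10000
2 2 9669/10000
3 3 4623/5000
4 4 8781/10000
5 5 8619/10000
6 6 8183/10000
7 7 3977/5000
8 8 7491/10000
DF(5y) = 8619/10000 ≈ 0.861900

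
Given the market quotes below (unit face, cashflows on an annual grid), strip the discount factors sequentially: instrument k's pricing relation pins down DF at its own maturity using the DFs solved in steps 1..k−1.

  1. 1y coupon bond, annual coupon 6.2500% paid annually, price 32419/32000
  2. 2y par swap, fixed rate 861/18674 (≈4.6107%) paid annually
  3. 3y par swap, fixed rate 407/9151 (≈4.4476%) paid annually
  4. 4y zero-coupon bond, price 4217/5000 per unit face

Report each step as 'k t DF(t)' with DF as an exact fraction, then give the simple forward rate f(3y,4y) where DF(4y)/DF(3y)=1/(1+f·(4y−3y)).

1 1 1907/2000
2 2 9139/10000
3 3 8779/10000
4 4 4217/5000
f(3y,4y) = ((8779/10000)/(4217/5000) − 1)/(1) = 345/8434 ≈ 4.0906%

step 1 [1y] bond c/1=1/16: DF=(32419/32000 − 1/16·(0))/(1+1/16) = 1907/2000 ≈ 0.953500
step 2 [2y] swap r/1=861/18674: DF=(1 − 861/18674·(0.953500))/(1+861/18674) = 9139/10000 ≈ 0.913900
step 3 [3y] swap r/1=407/9151: DF=(1 − 407/9151·(0.953500+0.913900))/(1+407/9151) = 8779/10000 ≈ 0.877900
step 4 [4y] zero: DF = P = 4217/5000 ≈ 0.843400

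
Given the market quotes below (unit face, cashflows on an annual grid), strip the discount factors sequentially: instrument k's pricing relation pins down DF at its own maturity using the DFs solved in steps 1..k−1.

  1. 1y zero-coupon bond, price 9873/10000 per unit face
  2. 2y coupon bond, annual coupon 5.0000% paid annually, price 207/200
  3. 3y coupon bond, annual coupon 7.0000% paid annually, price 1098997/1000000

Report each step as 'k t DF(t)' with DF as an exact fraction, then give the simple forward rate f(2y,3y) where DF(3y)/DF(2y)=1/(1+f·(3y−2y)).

1 1 9873/10000
2 2 9387/10000
3 3 9011/10000
f(2y,3y) = ((9387/10000)/(9011/10000) − 1)/(1) = 376/9011 ≈ 4.1727%

step 1 [1y] zero: DF = P = 9873/10000 ≈ 0.987300
step 2 [2y] bond c/1=1/20: DF=(207/200 − 1/20·(0.987300))/(1+1/20) = 9387/10000 ≈ 0.938700
step 3 [3y] bond c/1=7/100: DF=(1098997/1000000 − 7/100·(0.987300+0.938700))/(1+7/100) = 9011/10000 ≈ 0.901100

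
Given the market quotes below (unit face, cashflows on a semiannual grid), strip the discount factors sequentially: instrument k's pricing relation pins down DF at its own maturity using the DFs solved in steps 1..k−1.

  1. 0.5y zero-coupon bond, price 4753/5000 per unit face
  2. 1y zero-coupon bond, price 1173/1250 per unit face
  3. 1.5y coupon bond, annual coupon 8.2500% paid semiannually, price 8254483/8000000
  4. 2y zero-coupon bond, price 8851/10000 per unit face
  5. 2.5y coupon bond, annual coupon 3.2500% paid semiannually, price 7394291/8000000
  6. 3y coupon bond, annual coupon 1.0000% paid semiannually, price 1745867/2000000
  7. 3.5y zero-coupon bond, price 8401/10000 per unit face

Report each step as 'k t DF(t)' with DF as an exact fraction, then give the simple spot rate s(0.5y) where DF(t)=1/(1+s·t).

step 1 [0.5y] zero: DF = P = 4753/5000 ≈ 0.950600
step 2 [1y] zero: DF = P = 1173/1250 ≈ 0.938400
step 3 [1.5y] bond c/2=33/800: DF=(8254483/8000000 − 33/800·(0.950600+0.938400))/(1+33/800) = 9161/10000 ≈ 0.916100
step 4 [2y] zero: DF = P = 8851/10000 ≈ 0.885100
step 5 [2.5y] bond c/2=13/800: DF=(7394291/8000000 − 13/800·(0.950600+0.938400+0.916100+0.885100))/(1+13/800) = 1701/2000 ≈ 0.850500
step 6 [3y] bond c/2=1/200: DF=(1745867/2000000 − 1/200·(0.950600+0.938400+0.916100+0.885100+0.850500))/(1+1/200) = 423/500 ≈ 0.846000
step 7 [3.5y] zero: DF = P = 8401/10000 ≈ 0.840100

1 1/2 4753/5000
2 1 1173/1250
3 3/2 9161/10000
4 2 8851/10000
5 5/2 1701/2000
6 3 423/500
7 7/2 8401/10000
s(0.5y) = (1/(4753/5000) − 1)/(1/2) = 494/4753 ≈ 10.3934%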